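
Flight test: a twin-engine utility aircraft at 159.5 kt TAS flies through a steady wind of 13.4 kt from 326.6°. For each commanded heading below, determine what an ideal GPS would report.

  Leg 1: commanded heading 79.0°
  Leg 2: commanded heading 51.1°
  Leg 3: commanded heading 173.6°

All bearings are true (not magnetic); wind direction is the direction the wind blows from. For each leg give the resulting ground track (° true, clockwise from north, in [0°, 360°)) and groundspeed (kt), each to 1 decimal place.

Leg 1: track=83.3°, groundspeed=165.1 kt
Leg 2: track=55.9°, groundspeed=158.8 kt
Leg 3: track=171.6°, groundspeed=171.5 kt

Leg 1: heading 79.0°; drift +4.3° → track 83.3°, groundspeed 165.1 kt
Leg 2: heading 51.1°; drift +4.8° → track 55.9°, groundspeed 158.8 kt
Leg 3: heading 173.6°; drift -2.0° → track 171.6°, groundspeed 171.5 kt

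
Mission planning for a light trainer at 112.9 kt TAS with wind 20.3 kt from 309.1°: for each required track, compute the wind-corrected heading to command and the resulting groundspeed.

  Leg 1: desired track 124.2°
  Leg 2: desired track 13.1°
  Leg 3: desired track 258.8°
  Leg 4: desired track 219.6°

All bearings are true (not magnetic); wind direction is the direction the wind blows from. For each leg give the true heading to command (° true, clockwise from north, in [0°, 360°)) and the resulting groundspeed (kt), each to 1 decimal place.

Leg 1: desired track 124.2°; wind correction -0.9° → command heading 123.3°, groundspeed 133.1 kt
Leg 2: desired track 13.1°; wind correction -9.3° → command heading 3.8°, groundspeed 102.5 kt
Leg 3: desired track 258.8°; wind correction +8.0° → command heading 266.8°, groundspeed 98.8 kt
Leg 4: desired track 219.6°; wind correction +10.4° → command heading 230.0°, groundspeed 110.9 kt

Leg 1: heading=123.3°, groundspeed=133.1 kt
Leg 2: heading=3.8°, groundspeed=102.5 kt
Leg 3: heading=266.8°, groundspeed=98.8 kt
Leg 4: heading=230.0°, groundspeed=110.9 kt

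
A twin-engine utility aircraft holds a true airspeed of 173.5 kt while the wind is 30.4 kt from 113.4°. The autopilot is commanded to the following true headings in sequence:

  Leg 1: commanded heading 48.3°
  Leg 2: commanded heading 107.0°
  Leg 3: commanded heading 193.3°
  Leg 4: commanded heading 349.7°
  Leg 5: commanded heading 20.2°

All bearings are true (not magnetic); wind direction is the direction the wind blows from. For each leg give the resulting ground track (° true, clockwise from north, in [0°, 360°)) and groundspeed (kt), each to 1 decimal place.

Leg 1: heading 48.3°; drift -9.7° → track 38.6°, groundspeed 163.0 kt
Leg 2: heading 107.0°; drift -1.4° → track 105.6°, groundspeed 143.3 kt
Leg 3: heading 193.3°; drift +10.1° → track 203.4°, groundspeed 170.8 kt
Leg 4: heading 349.7°; drift -7.6° → track 342.1°, groundspeed 192.0 kt
Leg 5: heading 20.2°; drift -9.8° → track 10.4°, groundspeed 177.8 kt

Leg 1: track=38.6°, groundspeed=163.0 kt
Leg 2: track=105.6°, groundspeed=143.3 kt
Leg 3: track=203.4°, groundspeed=170.8 kt
Leg 4: track=342.1°, groundspeed=192.0 kt
Leg 5: track=10.4°, groundspeed=177.8 kt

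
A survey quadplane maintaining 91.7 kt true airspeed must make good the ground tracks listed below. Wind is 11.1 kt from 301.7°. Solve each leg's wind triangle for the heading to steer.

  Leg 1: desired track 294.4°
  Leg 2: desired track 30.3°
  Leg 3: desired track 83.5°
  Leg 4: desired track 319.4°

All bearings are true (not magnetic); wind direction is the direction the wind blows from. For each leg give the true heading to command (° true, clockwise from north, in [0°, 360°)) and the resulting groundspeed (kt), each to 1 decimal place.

Leg 1: heading=295.3°, groundspeed=80.7 kt
Leg 2: heading=23.3°, groundspeed=90.8 kt
Leg 3: heading=79.2°, groundspeed=100.2 kt
Leg 4: heading=317.3°, groundspeed=81.1 kt

Leg 1: desired track 294.4°; wind correction +0.9° → command heading 295.3°, groundspeed 80.7 kt
Leg 2: desired track 30.3°; wind correction -7.0° → command heading 23.3°, groundspeed 90.8 kt
Leg 3: desired track 83.5°; wind correction -4.3° → command heading 79.2°, groundspeed 100.2 kt
Leg 4: desired track 319.4°; wind correction -2.1° → command heading 317.3°, groundspeed 81.1 kt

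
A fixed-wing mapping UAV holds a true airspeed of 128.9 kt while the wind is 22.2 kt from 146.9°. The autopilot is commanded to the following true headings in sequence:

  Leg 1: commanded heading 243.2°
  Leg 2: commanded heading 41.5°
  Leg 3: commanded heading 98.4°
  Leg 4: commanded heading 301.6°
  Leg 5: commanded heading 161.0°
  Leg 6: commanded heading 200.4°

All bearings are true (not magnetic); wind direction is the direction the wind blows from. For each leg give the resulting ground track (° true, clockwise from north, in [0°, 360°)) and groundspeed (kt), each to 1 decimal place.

Leg 1: track=252.7°, groundspeed=133.2 kt
Leg 2: track=32.5°, groundspeed=136.5 kt
Leg 3: track=90.1°, groundspeed=115.4 kt
Leg 4: track=305.2°, groundspeed=149.3 kt
Leg 5: track=163.9°, groundspeed=107.5 kt
Leg 6: track=209.2°, groundspeed=117.1 kt

Leg 1: heading 243.2°; drift +9.5° → track 252.7°, groundspeed 133.2 kt
Leg 2: heading 41.5°; drift -9.0° → track 32.5°, groundspeed 136.5 kt
Leg 3: heading 98.4°; drift -8.3° → track 90.1°, groundspeed 115.4 kt
Leg 4: heading 301.6°; drift +3.6° → track 305.2°, groundspeed 149.3 kt
Leg 5: heading 161.0°; drift +2.9° → track 163.9°, groundspeed 107.5 kt
Leg 6: heading 200.4°; drift +8.8° → track 209.2°, groundspeed 117.1 kt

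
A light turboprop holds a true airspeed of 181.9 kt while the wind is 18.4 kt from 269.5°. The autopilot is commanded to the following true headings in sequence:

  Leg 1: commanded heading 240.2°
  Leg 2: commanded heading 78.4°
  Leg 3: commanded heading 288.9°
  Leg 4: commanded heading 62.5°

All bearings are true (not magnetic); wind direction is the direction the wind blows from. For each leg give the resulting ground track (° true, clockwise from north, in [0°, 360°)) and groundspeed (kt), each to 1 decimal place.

Leg 1: track=237.1°, groundspeed=166.1 kt
Leg 2: track=79.4°, groundspeed=200.0 kt
Leg 3: track=291.0°, groundspeed=164.7 kt
Leg 4: track=64.9°, groundspeed=198.5 kt

Leg 1: heading 240.2°; drift -3.1° → track 237.1°, groundspeed 166.1 kt
Leg 2: heading 78.4°; drift +1.0° → track 79.4°, groundspeed 200.0 kt
Leg 3: heading 288.9°; drift +2.1° → track 291.0°, groundspeed 164.7 kt
Leg 4: heading 62.5°; drift +2.4° → track 64.9°, groundspeed 198.5 kt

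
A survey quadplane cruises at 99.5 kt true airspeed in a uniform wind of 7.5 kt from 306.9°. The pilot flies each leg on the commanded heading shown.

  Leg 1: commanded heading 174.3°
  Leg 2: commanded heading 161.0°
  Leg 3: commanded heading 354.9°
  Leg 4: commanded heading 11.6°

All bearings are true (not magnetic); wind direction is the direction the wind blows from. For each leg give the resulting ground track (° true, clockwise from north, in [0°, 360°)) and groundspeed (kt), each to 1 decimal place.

Leg 1: track=171.3°, groundspeed=104.7 kt
Leg 2: track=158.7°, groundspeed=105.8 kt
Leg 3: track=358.3°, groundspeed=94.6 kt
Leg 4: track=15.6°, groundspeed=96.5 kt

Leg 1: heading 174.3°; drift -3.0° → track 171.3°, groundspeed 104.7 kt
Leg 2: heading 161.0°; drift -2.3° → track 158.7°, groundspeed 105.8 kt
Leg 3: heading 354.9°; drift +3.4° → track 358.3°, groundspeed 94.6 kt
Leg 4: heading 11.6°; drift +4.0° → track 15.6°, groundspeed 96.5 kt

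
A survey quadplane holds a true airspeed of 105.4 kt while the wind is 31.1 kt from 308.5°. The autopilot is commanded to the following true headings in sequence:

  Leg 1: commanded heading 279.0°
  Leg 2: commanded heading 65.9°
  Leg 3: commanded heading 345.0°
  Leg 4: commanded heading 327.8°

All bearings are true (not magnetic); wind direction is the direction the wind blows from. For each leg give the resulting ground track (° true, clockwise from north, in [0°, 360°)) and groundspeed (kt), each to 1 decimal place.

Leg 1: track=267.9°, groundspeed=79.8 kt
Leg 2: track=78.9°, groundspeed=122.9 kt
Leg 3: track=358.0°, groundspeed=82.5 kt
Leg 4: track=335.5°, groundspeed=76.7 kt

Leg 1: heading 279.0°; drift -11.1° → track 267.9°, groundspeed 79.8 kt
Leg 2: heading 65.9°; drift +13.0° → track 78.9°, groundspeed 122.9 kt
Leg 3: heading 345.0°; drift +13.0° → track 358.0°, groundspeed 82.5 kt
Leg 4: heading 327.8°; drift +7.7° → track 335.5°, groundspeed 76.7 kt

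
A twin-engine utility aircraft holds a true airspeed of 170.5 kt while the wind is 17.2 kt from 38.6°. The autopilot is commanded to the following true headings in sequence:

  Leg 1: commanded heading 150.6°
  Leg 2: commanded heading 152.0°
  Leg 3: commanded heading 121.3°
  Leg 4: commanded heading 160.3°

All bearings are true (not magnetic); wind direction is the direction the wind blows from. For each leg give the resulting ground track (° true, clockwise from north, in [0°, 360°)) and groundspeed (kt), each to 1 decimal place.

Leg 1: track=155.8°, groundspeed=177.7 kt
Leg 2: track=157.1°, groundspeed=178.0 kt
Leg 3: track=127.1°, groundspeed=169.2 kt
Leg 4: track=165.0°, groundspeed=180.1 kt

Leg 1: heading 150.6°; drift +5.2° → track 155.8°, groundspeed 177.7 kt
Leg 2: heading 152.0°; drift +5.1° → track 157.1°, groundspeed 178.0 kt
Leg 3: heading 121.3°; drift +5.8° → track 127.1°, groundspeed 169.2 kt
Leg 4: heading 160.3°; drift +4.7° → track 165.0°, groundspeed 180.1 kt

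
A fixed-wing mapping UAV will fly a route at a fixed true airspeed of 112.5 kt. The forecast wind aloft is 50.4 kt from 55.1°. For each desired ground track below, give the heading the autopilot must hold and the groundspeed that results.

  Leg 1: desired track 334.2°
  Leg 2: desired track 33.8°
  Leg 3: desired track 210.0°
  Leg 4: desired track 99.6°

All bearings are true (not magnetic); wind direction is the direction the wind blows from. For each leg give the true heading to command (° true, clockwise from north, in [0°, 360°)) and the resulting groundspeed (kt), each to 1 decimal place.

Leg 1: desired track 334.2°; wind correction +26.3° → command heading 0.5°, groundspeed 92.9 kt
Leg 2: desired track 33.8°; wind correction +9.4° → command heading 43.2°, groundspeed 64.0 kt
Leg 3: desired track 210.0°; wind correction -11.0° → command heading 199.0°, groundspeed 156.1 kt
Leg 4: desired track 99.6°; wind correction -18.3° → command heading 81.3°, groundspeed 70.9 kt

Leg 1: heading=0.5°, groundspeed=92.9 kt
Leg 2: heading=43.2°, groundspeed=64.0 kt
Leg 3: heading=199.0°, groundspeed=156.1 kt
Leg 4: heading=81.3°, groundspeed=70.9 kt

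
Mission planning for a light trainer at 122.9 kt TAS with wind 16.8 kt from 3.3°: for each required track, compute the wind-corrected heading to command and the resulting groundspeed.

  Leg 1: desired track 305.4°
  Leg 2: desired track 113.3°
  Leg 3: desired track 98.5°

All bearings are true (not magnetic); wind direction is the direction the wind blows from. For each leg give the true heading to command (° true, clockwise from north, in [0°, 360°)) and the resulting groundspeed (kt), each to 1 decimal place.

Leg 1: heading=312.0°, groundspeed=113.1 kt
Leg 2: heading=105.9°, groundspeed=127.6 kt
Leg 3: heading=90.7°, groundspeed=123.3 kt

Leg 1: desired track 305.4°; wind correction +6.6° → command heading 312.0°, groundspeed 113.1 kt
Leg 2: desired track 113.3°; wind correction -7.4° → command heading 105.9°, groundspeed 127.6 kt
Leg 3: desired track 98.5°; wind correction -7.8° → command heading 90.7°, groundspeed 123.3 kt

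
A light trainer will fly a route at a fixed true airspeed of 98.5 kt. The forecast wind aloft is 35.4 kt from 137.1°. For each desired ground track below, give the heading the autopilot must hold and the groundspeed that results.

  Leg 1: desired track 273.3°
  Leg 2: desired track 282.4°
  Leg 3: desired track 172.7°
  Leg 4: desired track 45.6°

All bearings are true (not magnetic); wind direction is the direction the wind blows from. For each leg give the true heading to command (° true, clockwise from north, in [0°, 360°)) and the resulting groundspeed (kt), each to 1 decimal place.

Leg 1: heading=258.9°, groundspeed=121.0 kt
Leg 2: heading=270.6°, groundspeed=125.5 kt
Leg 3: heading=160.6°, groundspeed=67.5 kt
Leg 4: heading=66.7°, groundspeed=92.9 kt

Leg 1: desired track 273.3°; wind correction -14.4° → command heading 258.9°, groundspeed 121.0 kt
Leg 2: desired track 282.4°; wind correction -11.8° → command heading 270.6°, groundspeed 125.5 kt
Leg 3: desired track 172.7°; wind correction -12.1° → command heading 160.6°, groundspeed 67.5 kt
Leg 4: desired track 45.6°; wind correction +21.1° → command heading 66.7°, groundspeed 92.9 kt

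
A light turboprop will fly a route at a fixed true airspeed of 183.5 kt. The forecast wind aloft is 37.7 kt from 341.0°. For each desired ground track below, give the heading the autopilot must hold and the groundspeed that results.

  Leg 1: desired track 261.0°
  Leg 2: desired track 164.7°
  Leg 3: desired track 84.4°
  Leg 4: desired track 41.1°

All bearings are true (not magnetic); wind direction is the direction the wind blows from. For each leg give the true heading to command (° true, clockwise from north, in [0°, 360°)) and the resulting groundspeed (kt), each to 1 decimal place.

Leg 1: desired track 261.0°; wind correction +11.7° → command heading 272.7°, groundspeed 173.2 kt
Leg 2: desired track 164.7°; wind correction +0.8° → command heading 165.5°, groundspeed 221.1 kt
Leg 3: desired track 84.4°; wind correction -11.5° → command heading 72.9°, groundspeed 188.5 kt
Leg 4: desired track 41.1°; wind correction -10.3° → command heading 30.8°, groundspeed 161.8 kt

Leg 1: heading=272.7°, groundspeed=173.2 kt
Leg 2: heading=165.5°, groundspeed=221.1 kt
Leg 3: heading=72.9°, groundspeed=188.5 kt
Leg 4: heading=30.8°, groundspeed=161.8 kt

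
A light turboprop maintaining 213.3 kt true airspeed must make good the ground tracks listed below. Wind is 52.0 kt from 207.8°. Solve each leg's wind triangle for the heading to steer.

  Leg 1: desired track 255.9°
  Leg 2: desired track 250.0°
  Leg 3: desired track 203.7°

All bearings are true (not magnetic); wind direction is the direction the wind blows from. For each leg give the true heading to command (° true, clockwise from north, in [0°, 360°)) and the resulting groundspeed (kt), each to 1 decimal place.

Leg 1: desired track 255.9°; wind correction -10.5° → command heading 245.4°, groundspeed 175.0 kt
Leg 2: desired track 250.0°; wind correction -9.4° → command heading 240.6°, groundspeed 171.9 kt
Leg 3: desired track 203.7°; wind correction +1.0° → command heading 204.7°, groundspeed 161.4 kt

Leg 1: heading=245.4°, groundspeed=175.0 kt
Leg 2: heading=240.6°, groundspeed=171.9 kt
Leg 3: heading=204.7°, groundspeed=161.4 kt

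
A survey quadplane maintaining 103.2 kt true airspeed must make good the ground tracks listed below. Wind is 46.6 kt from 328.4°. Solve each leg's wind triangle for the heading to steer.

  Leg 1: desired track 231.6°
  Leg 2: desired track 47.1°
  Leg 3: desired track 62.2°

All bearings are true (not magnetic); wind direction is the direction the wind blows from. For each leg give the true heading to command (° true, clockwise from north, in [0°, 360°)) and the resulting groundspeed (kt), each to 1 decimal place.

Leg 1: heading=258.2°, groundspeed=97.8 kt
Leg 2: heading=20.8°, groundspeed=83.4 kt
Leg 3: heading=35.4°, groundspeed=95.2 kt

Leg 1: desired track 231.6°; wind correction +26.6° → command heading 258.2°, groundspeed 97.8 kt
Leg 2: desired track 47.1°; wind correction -26.3° → command heading 20.8°, groundspeed 83.4 kt
Leg 3: desired track 62.2°; wind correction -26.8° → command heading 35.4°, groundspeed 95.2 kt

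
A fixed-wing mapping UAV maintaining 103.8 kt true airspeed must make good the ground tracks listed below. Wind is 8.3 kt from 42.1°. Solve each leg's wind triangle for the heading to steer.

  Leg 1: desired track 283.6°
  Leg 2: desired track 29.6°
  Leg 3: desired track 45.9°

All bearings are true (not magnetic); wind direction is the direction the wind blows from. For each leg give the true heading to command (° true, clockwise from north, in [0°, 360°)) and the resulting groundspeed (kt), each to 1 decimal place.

Leg 1: desired track 283.6°; wind correction +4.0° → command heading 287.6°, groundspeed 107.5 kt
Leg 2: desired track 29.6°; wind correction +1.0° → command heading 30.6°, groundspeed 95.7 kt
Leg 3: desired track 45.9°; wind correction -0.3° → command heading 45.6°, groundspeed 95.5 kt

Leg 1: heading=287.6°, groundspeed=107.5 kt
Leg 2: heading=30.6°, groundspeed=95.7 kt
Leg 3: heading=45.6°, groundspeed=95.5 kt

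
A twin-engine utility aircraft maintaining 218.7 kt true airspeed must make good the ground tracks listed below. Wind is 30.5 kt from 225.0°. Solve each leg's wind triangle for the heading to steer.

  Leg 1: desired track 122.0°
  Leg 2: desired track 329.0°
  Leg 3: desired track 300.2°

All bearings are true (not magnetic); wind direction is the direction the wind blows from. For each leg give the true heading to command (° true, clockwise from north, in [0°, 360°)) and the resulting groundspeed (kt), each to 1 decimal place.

Leg 1: heading=129.8°, groundspeed=223.5 kt
Leg 2: heading=321.2°, groundspeed=224.1 kt
Leg 3: heading=292.5°, groundspeed=208.9 kt

Leg 1: desired track 122.0°; wind correction +7.8° → command heading 129.8°, groundspeed 223.5 kt
Leg 2: desired track 329.0°; wind correction -7.8° → command heading 321.2°, groundspeed 224.1 kt
Leg 3: desired track 300.2°; wind correction -7.7° → command heading 292.5°, groundspeed 208.9 kt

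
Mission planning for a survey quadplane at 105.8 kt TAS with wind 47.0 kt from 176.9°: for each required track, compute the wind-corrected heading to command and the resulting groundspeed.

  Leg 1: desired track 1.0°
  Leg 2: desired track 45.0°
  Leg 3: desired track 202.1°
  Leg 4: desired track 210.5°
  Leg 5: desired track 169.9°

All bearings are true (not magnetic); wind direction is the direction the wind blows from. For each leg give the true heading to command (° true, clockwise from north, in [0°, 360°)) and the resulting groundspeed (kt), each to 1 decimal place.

Leg 1: desired track 1.0°; wind correction +1.8° → command heading 2.8°, groundspeed 152.6 kt
Leg 2: desired track 45.0°; wind correction +19.3° → command heading 64.3°, groundspeed 131.2 kt
Leg 3: desired track 202.1°; wind correction -10.9° → command heading 191.2°, groundspeed 61.4 kt
Leg 4: desired track 210.5°; wind correction -14.2° → command heading 196.3°, groundspeed 63.4 kt
Leg 5: desired track 169.9°; wind correction +3.1° → command heading 173.0°, groundspeed 59.0 kt

Leg 1: heading=2.8°, groundspeed=152.6 kt
Leg 2: heading=64.3°, groundspeed=131.2 kt
Leg 3: heading=191.2°, groundspeed=61.4 kt
Leg 4: heading=196.3°, groundspeed=63.4 kt
Leg 5: heading=173.0°, groundspeed=59.0 kt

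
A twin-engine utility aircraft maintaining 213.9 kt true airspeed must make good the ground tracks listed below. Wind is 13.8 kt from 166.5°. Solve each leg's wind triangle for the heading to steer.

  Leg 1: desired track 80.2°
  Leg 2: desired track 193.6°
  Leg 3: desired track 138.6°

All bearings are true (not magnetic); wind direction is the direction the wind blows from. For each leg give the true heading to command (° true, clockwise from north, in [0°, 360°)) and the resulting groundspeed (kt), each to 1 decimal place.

Leg 1: heading=83.9°, groundspeed=212.6 kt
Leg 2: heading=191.9°, groundspeed=201.5 kt
Leg 3: heading=140.3°, groundspeed=201.6 kt

Leg 1: desired track 80.2°; wind correction +3.7° → command heading 83.9°, groundspeed 212.6 kt
Leg 2: desired track 193.6°; wind correction -1.7° → command heading 191.9°, groundspeed 201.5 kt
Leg 3: desired track 138.6°; wind correction +1.7° → command heading 140.3°, groundspeed 201.6 kt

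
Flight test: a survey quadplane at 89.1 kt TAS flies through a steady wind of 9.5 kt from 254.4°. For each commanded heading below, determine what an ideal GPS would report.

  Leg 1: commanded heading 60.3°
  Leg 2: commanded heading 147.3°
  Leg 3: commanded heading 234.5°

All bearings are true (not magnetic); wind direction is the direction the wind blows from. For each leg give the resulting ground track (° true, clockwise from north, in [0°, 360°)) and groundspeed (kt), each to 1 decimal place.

Leg 1: heading 60.3°; drift +1.3° → track 61.6°, groundspeed 98.3 kt
Leg 2: heading 147.3°; drift -5.6° → track 141.7°, groundspeed 92.3 kt
Leg 3: heading 234.5°; drift -2.3° → track 232.2°, groundspeed 80.2 kt

Leg 1: track=61.6°, groundspeed=98.3 kt
Leg 2: track=141.7°, groundspeed=92.3 kt
Leg 3: track=232.2°, groundspeed=80.2 kt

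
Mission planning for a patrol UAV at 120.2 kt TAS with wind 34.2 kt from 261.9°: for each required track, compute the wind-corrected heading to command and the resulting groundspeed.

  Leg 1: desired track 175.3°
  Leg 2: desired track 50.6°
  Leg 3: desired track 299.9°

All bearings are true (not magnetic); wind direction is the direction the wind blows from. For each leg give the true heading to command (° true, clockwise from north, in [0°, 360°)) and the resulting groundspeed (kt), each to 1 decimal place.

Leg 1: desired track 175.3°; wind correction +16.5° → command heading 191.8°, groundspeed 113.2 kt
Leg 2: desired track 50.6°; wind correction -8.5° → command heading 42.1°, groundspeed 148.1 kt
Leg 3: desired track 299.9°; wind correction -10.1° → command heading 289.8°, groundspeed 91.4 kt

Leg 1: heading=191.8°, groundspeed=113.2 kt
Leg 2: heading=42.1°, groundspeed=148.1 kt
Leg 3: heading=289.8°, groundspeed=91.4 kt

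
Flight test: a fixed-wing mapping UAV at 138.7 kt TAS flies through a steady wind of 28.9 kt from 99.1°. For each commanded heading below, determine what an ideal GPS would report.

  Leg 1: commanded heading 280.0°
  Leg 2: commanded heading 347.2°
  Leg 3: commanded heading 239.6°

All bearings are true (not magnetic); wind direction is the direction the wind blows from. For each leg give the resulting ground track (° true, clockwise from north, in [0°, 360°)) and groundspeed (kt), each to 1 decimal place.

Leg 1: track=279.8°, groundspeed=167.6 kt
Leg 2: track=337.0°, groundspeed=151.9 kt
Leg 3: track=246.1°, groundspeed=162.0 kt

Leg 1: heading 280.0°; drift -0.2° → track 279.8°, groundspeed 167.6 kt
Leg 2: heading 347.2°; drift -10.2° → track 337.0°, groundspeed 151.9 kt
Leg 3: heading 239.6°; drift +6.5° → track 246.1°, groundspeed 162.0 kt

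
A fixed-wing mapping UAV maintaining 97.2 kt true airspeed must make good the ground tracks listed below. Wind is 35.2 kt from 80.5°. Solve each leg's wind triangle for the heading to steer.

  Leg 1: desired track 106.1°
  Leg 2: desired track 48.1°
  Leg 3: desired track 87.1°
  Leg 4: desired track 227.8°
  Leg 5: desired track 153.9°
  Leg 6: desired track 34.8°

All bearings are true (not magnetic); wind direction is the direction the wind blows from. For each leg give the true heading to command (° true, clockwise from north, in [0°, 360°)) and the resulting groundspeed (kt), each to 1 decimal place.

Leg 1: heading=97.1°, groundspeed=64.3 kt
Leg 2: heading=59.3°, groundspeed=65.6 kt
Leg 3: heading=84.7°, groundspeed=62.1 kt
Leg 4: heading=216.5°, groundspeed=124.9 kt
Leg 5: heading=133.6°, groundspeed=81.1 kt
Leg 6: heading=49.8°, groundspeed=69.3 kt

Leg 1: desired track 106.1°; wind correction -9.0° → command heading 97.1°, groundspeed 64.3 kt
Leg 2: desired track 48.1°; wind correction +11.2° → command heading 59.3°, groundspeed 65.6 kt
Leg 3: desired track 87.1°; wind correction -2.4° → command heading 84.7°, groundspeed 62.1 kt
Leg 4: desired track 227.8°; wind correction -11.3° → command heading 216.5°, groundspeed 124.9 kt
Leg 5: desired track 153.9°; wind correction -20.3° → command heading 133.6°, groundspeed 81.1 kt
Leg 6: desired track 34.8°; wind correction +15.0° → command heading 49.8°, groundspeed 69.3 kt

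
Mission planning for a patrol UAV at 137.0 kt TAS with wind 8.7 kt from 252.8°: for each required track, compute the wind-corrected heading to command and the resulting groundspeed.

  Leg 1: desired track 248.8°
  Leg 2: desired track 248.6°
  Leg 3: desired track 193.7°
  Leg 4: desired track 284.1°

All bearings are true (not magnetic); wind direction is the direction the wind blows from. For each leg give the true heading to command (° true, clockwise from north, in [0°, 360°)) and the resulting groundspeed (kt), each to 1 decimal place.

Leg 1: heading=249.1°, groundspeed=128.3 kt
Leg 2: heading=248.9°, groundspeed=128.3 kt
Leg 3: heading=196.8°, groundspeed=132.3 kt
Leg 4: heading=282.2°, groundspeed=129.5 kt

Leg 1: desired track 248.8°; wind correction +0.3° → command heading 249.1°, groundspeed 128.3 kt
Leg 2: desired track 248.6°; wind correction +0.3° → command heading 248.9°, groundspeed 128.3 kt
Leg 3: desired track 193.7°; wind correction +3.1° → command heading 196.8°, groundspeed 132.3 kt
Leg 4: desired track 284.1°; wind correction -1.9° → command heading 282.2°, groundspeed 129.5 kt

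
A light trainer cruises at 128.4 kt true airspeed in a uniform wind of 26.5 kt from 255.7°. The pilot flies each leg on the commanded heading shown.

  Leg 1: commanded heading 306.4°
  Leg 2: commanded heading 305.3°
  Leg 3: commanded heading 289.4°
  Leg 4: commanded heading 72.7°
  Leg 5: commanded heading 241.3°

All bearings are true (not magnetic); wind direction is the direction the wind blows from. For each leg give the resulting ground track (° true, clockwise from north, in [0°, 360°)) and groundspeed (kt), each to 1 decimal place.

Leg 1: heading 306.4°; drift +10.4° → track 316.8°, groundspeed 113.5 kt
Leg 2: heading 305.3°; drift +10.3° → track 315.6°, groundspeed 113.0 kt
Leg 3: heading 289.4°; drift +7.9° → track 297.3°, groundspeed 107.4 kt
Leg 4: heading 72.7°; drift +0.5° → track 73.2°, groundspeed 154.9 kt
Leg 5: heading 241.3°; drift -3.7° → track 237.6°, groundspeed 102.9 kt

Leg 1: track=316.8°, groundspeed=113.5 kt
Leg 2: track=315.6°, groundspeed=113.0 kt
Leg 3: track=297.3°, groundspeed=107.4 kt
Leg 4: track=73.2°, groundspeed=154.9 kt
Leg 5: track=237.6°, groundspeed=102.9 kt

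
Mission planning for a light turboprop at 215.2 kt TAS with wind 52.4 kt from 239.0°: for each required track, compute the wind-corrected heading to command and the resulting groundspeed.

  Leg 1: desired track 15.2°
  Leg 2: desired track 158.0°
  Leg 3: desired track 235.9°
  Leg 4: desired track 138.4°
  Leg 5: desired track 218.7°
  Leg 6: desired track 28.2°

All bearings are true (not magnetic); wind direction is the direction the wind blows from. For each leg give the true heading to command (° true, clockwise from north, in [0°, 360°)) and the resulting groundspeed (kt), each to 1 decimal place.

Leg 1: desired track 15.2°; wind correction -9.7° → command heading 5.5°, groundspeed 249.9 kt
Leg 2: desired track 158.0°; wind correction +13.9° → command heading 171.9°, groundspeed 200.7 kt
Leg 3: desired track 235.9°; wind correction +0.8° → command heading 236.7°, groundspeed 162.9 kt
Leg 4: desired track 138.4°; wind correction +13.8° → command heading 152.2°, groundspeed 218.6 kt
Leg 5: desired track 218.7°; wind correction +4.8° → command heading 223.5°, groundspeed 165.3 kt
Leg 6: desired track 28.2°; wind correction -7.2° → command heading 21.0°, groundspeed 258.5 kt

Leg 1: heading=5.5°, groundspeed=249.9 kt
Leg 2: heading=171.9°, groundspeed=200.7 kt
Leg 3: heading=236.7°, groundspeed=162.9 kt
Leg 4: heading=152.2°, groundspeed=218.6 kt
Leg 5: heading=223.5°, groundspeed=165.3 kt
Leg 6: heading=21.0°, groundspeed=258.5 kt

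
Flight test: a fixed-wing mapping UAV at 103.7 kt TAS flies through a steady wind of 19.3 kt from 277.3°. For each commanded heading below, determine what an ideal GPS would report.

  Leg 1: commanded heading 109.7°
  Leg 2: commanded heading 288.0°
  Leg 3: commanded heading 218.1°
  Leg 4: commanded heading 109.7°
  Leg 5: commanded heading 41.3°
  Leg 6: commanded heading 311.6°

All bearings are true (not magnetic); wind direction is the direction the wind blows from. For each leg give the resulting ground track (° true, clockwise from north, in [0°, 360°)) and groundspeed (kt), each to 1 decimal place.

Leg 1: track=107.8°, groundspeed=122.6 kt
Leg 2: track=290.4°, groundspeed=84.8 kt
Leg 3: track=208.1°, groundspeed=95.3 kt
Leg 4: track=107.8°, groundspeed=122.6 kt
Leg 5: track=49.3°, groundspeed=115.6 kt
Leg 6: track=318.7°, groundspeed=88.4 kt

Leg 1: heading 109.7°; drift -1.9° → track 107.8°, groundspeed 122.6 kt
Leg 2: heading 288.0°; drift +2.4° → track 290.4°, groundspeed 84.8 kt
Leg 3: heading 218.1°; drift -10.0° → track 208.1°, groundspeed 95.3 kt
Leg 4: heading 109.7°; drift -1.9° → track 107.8°, groundspeed 122.6 kt
Leg 5: heading 41.3°; drift +8.0° → track 49.3°, groundspeed 115.6 kt
Leg 6: heading 311.6°; drift +7.1° → track 318.7°, groundspeed 88.4 kt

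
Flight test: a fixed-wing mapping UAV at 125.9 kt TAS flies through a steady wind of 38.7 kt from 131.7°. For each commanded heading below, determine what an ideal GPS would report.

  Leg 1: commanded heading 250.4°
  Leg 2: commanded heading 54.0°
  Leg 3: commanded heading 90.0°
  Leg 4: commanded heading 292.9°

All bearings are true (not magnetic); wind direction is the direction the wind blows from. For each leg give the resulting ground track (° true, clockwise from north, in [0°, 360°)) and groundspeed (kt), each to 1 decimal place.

Leg 1: track=263.6°, groundspeed=148.4 kt
Leg 2: track=36.2°, groundspeed=123.6 kt
Leg 3: track=75.1°, groundspeed=100.4 kt
Leg 4: track=297.3°, groundspeed=163.0 kt

Leg 1: heading 250.4°; drift +13.2° → track 263.6°, groundspeed 148.4 kt
Leg 2: heading 54.0°; drift -17.8° → track 36.2°, groundspeed 123.6 kt
Leg 3: heading 90.0°; drift -14.9° → track 75.1°, groundspeed 100.4 kt
Leg 4: heading 292.9°; drift +4.4° → track 297.3°, groundspeed 163.0 kt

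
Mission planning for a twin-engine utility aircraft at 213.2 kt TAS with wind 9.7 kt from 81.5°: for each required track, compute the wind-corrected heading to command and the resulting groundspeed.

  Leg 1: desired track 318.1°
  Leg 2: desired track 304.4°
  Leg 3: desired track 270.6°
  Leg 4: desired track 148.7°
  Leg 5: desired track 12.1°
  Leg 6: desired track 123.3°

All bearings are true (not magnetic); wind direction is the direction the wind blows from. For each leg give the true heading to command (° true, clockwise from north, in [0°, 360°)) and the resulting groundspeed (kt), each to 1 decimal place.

Leg 1: desired track 318.1°; wind correction +2.2° → command heading 320.3°, groundspeed 218.4 kt
Leg 2: desired track 304.4°; wind correction +1.8° → command heading 306.2°, groundspeed 220.2 kt
Leg 3: desired track 270.6°; wind correction +0.4° → command heading 271.0°, groundspeed 222.8 kt
Leg 4: desired track 148.7°; wind correction -2.4° → command heading 146.3°, groundspeed 209.3 kt
Leg 5: desired track 12.1°; wind correction +2.4° → command heading 14.5°, groundspeed 209.6 kt
Leg 6: desired track 123.3°; wind correction -1.7° → command heading 121.6°, groundspeed 205.9 kt

Leg 1: heading=320.3°, groundspeed=218.4 kt
Leg 2: heading=306.2°, groundspeed=220.2 kt
Leg 3: heading=271.0°, groundspeed=222.8 kt
Leg 4: heading=146.3°, groundspeed=209.3 kt
Leg 5: heading=14.5°, groundspeed=209.6 kt
Leg 6: heading=121.6°, groundspeed=205.9 kt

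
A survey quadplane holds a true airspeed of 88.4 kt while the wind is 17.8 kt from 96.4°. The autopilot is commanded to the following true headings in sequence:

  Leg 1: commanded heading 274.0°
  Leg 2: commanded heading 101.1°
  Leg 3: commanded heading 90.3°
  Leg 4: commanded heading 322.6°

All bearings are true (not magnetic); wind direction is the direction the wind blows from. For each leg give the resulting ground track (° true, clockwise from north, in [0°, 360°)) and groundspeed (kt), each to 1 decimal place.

Leg 1: track=274.4°, groundspeed=106.2 kt
Leg 2: track=102.3°, groundspeed=70.7 kt
Leg 3: track=88.8°, groundspeed=70.7 kt
Leg 4: track=315.3°, groundspeed=101.5 kt

Leg 1: heading 274.0°; drift +0.4° → track 274.4°, groundspeed 106.2 kt
Leg 2: heading 101.1°; drift +1.2° → track 102.3°, groundspeed 70.7 kt
Leg 3: heading 90.3°; drift -1.5° → track 88.8°, groundspeed 70.7 kt
Leg 4: heading 322.6°; drift -7.3° → track 315.3°, groundspeed 101.5 kt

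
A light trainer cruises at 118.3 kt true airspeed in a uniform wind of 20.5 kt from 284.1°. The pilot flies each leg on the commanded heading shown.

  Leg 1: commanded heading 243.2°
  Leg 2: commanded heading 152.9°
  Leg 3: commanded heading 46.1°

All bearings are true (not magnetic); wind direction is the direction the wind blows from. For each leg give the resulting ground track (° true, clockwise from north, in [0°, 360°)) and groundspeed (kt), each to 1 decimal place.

Leg 1: heading 243.2°; drift -7.4° → track 235.8°, groundspeed 103.7 kt
Leg 2: heading 152.9°; drift -6.7° → track 146.2°, groundspeed 132.7 kt
Leg 3: heading 46.1°; drift +7.7° → track 53.8°, groundspeed 130.3 kt

Leg 1: track=235.8°, groundspeed=103.7 kt
Leg 2: track=146.2°, groundspeed=132.7 kt
Leg 3: track=53.8°, groundspeed=130.3 kt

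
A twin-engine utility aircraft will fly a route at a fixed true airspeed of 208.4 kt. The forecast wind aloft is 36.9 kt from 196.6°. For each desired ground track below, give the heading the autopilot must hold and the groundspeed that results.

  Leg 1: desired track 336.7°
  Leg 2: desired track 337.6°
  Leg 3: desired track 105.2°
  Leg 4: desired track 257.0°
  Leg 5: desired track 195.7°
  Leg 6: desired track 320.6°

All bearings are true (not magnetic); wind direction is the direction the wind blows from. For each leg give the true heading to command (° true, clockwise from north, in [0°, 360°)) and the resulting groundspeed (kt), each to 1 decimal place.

Leg 1: heading=330.2°, groundspeed=235.4 kt
Leg 2: heading=331.2°, groundspeed=235.8 kt
Leg 3: heading=115.4°, groundspeed=206.0 kt
Leg 4: heading=248.1°, groundspeed=187.7 kt
Leg 5: heading=195.9°, groundspeed=171.5 kt
Leg 6: heading=312.2°, groundspeed=226.8 kt

Leg 1: desired track 336.7°; wind correction -6.5° → command heading 330.2°, groundspeed 235.4 kt
Leg 2: desired track 337.6°; wind correction -6.4° → command heading 331.2°, groundspeed 235.8 kt
Leg 3: desired track 105.2°; wind correction +10.2° → command heading 115.4°, groundspeed 206.0 kt
Leg 4: desired track 257.0°; wind correction -8.9° → command heading 248.1°, groundspeed 187.7 kt
Leg 5: desired track 195.7°; wind correction +0.2° → command heading 195.9°, groundspeed 171.5 kt
Leg 6: desired track 320.6°; wind correction -8.4° → command heading 312.2°, groundspeed 226.8 kt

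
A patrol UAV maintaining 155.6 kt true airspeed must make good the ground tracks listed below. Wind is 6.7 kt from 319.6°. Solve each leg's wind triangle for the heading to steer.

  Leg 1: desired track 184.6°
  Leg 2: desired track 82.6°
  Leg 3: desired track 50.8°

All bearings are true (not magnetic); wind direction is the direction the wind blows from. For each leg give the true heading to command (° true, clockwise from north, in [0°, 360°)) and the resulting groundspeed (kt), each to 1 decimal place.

Leg 1: desired track 184.6°; wind correction +1.7° → command heading 186.3°, groundspeed 160.3 kt
Leg 2: desired track 82.6°; wind correction -2.1° → command heading 80.5°, groundspeed 159.1 kt
Leg 3: desired track 50.8°; wind correction -2.5° → command heading 48.3°, groundspeed 155.6 kt

Leg 1: heading=186.3°, groundspeed=160.3 kt
Leg 2: heading=80.5°, groundspeed=159.1 kt
Leg 3: heading=48.3°, groundspeed=155.6 kt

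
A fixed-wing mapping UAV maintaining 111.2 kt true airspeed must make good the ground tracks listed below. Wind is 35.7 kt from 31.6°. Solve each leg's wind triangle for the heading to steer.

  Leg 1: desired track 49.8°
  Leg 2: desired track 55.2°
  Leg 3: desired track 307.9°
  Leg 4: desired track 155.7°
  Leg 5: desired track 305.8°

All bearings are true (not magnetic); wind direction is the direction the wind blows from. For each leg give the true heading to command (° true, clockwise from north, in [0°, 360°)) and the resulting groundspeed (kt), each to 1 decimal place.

Leg 1: heading=44.0°, groundspeed=76.7 kt
Leg 2: heading=47.8°, groundspeed=77.6 kt
Leg 3: heading=326.5°, groundspeed=101.5 kt
Leg 4: heading=140.3°, groundspeed=127.2 kt
Leg 5: heading=324.5°, groundspeed=102.7 kt

Leg 1: desired track 49.8°; wind correction -5.8° → command heading 44.0°, groundspeed 76.7 kt
Leg 2: desired track 55.2°; wind correction -7.4° → command heading 47.8°, groundspeed 77.6 kt
Leg 3: desired track 307.9°; wind correction +18.6° → command heading 326.5°, groundspeed 101.5 kt
Leg 4: desired track 155.7°; wind correction -15.4° → command heading 140.3°, groundspeed 127.2 kt
Leg 5: desired track 305.8°; wind correction +18.7° → command heading 324.5°, groundspeed 102.7 kt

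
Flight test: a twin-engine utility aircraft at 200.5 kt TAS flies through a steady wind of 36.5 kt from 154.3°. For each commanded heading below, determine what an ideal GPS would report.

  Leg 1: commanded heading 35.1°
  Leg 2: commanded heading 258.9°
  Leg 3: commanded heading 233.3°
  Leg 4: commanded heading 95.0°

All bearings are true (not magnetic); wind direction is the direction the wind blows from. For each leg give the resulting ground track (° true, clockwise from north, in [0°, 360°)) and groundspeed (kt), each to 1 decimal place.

Leg 1: track=26.8°, groundspeed=220.6 kt
Leg 2: track=268.5°, groundspeed=212.7 kt
Leg 3: track=243.8°, groundspeed=196.8 kt
Leg 4: track=85.2°, groundspeed=184.6 kt

Leg 1: heading 35.1°; drift -8.3° → track 26.8°, groundspeed 220.6 kt
Leg 2: heading 258.9°; drift +9.6° → track 268.5°, groundspeed 212.7 kt
Leg 3: heading 233.3°; drift +10.5° → track 243.8°, groundspeed 196.8 kt
Leg 4: heading 95.0°; drift -9.8° → track 85.2°, groundspeed 184.6 kt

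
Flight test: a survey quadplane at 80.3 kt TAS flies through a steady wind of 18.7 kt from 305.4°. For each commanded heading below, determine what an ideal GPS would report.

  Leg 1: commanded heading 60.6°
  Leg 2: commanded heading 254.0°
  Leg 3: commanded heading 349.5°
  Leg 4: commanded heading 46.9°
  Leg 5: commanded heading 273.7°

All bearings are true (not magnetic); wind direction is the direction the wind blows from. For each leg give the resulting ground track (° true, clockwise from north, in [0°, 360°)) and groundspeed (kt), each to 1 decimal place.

Leg 1: track=71.5°, groundspeed=89.9 kt
Leg 2: track=242.0°, groundspeed=70.2 kt
Leg 3: track=0.5°, groundspeed=68.1 kt
Leg 4: track=59.2°, groundspeed=86.0 kt
Leg 5: track=265.0°, groundspeed=65.1 kt

Leg 1: heading 60.6°; drift +10.9° → track 71.5°, groundspeed 89.9 kt
Leg 2: heading 254.0°; drift -12.0° → track 242.0°, groundspeed 70.2 kt
Leg 3: heading 349.5°; drift +11.0° → track 0.5°, groundspeed 68.1 kt
Leg 4: heading 46.9°; drift +12.3° → track 59.2°, groundspeed 86.0 kt
Leg 5: heading 273.7°; drift -8.7° → track 265.0°, groundspeed 65.1 kt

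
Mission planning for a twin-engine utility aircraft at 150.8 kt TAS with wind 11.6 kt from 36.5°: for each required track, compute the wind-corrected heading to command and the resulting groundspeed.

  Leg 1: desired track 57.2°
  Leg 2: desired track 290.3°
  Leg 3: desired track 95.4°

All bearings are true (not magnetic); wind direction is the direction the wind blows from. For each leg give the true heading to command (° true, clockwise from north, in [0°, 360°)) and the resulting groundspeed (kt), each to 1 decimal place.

Leg 1: desired track 57.2°; wind correction -1.6° → command heading 55.6°, groundspeed 139.9 kt
Leg 2: desired track 290.3°; wind correction +4.2° → command heading 294.5°, groundspeed 153.6 kt
Leg 3: desired track 95.4°; wind correction -3.8° → command heading 91.6°, groundspeed 144.5 kt

Leg 1: heading=55.6°, groundspeed=139.9 kt
Leg 2: heading=294.5°, groundspeed=153.6 kt
Leg 3: heading=91.6°, groundspeed=144.5 kt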